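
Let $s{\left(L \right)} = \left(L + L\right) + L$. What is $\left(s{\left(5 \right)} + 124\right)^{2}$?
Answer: $19321$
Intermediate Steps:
$s{\left(L \right)} = 3 L$ ($s{\left(L \right)} = 2 L + L = 3 L$)
$\left(s{\left(5 \right)} + 124\right)^{2} = \left(3 \cdot 5 + 124\right)^{2} = \left(15 + 124\right)^{2} = 139^{2} = 19321$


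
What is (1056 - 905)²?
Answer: 22801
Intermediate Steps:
(1056 - 905)² = 151² = 22801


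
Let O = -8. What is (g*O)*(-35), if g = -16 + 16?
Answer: 0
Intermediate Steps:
g = 0
(g*O)*(-35) = (0*(-8))*(-35) = 0*(-35) = 0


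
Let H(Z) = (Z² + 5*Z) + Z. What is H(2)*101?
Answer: 1616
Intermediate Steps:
H(Z) = Z² + 6*Z
H(2)*101 = (2*(6 + 2))*101 = (2*8)*101 = 16*101 = 1616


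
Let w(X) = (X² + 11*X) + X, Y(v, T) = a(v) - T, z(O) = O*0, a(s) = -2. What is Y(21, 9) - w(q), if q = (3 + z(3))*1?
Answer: -56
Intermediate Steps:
z(O) = 0
Y(v, T) = -2 - T
q = 3 (q = (3 + 0)*1 = 3*1 = 3)
w(X) = X² + 12*X
Y(21, 9) - w(q) = (-2 - 1*9) - 3*(12 + 3) = (-2 - 9) - 3*15 = -11 - 1*45 = -11 - 45 = -56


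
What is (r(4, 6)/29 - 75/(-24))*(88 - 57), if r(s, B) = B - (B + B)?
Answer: 20987/232 ≈ 90.461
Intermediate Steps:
r(s, B) = -B (r(s, B) = B - 2*B = -B)
(r(4, 6)/29 - 75/(-24))*(88 - 57) = (-1*6/29 - 75/(-24))*(88 - 57) = (-6*1/29 - 75*(-1/24))*31 = (-6/29 + 25/8)*31 = (677/232)*31 = 20987/232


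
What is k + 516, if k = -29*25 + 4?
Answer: -205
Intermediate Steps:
k = -721 (k = -725 + 4 = -721)
k + 516 = -721 + 516 = -205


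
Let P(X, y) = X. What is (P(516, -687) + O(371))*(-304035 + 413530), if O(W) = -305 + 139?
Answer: 38323250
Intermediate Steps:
O(W) = -166
(P(516, -687) + O(371))*(-304035 + 413530) = (516 - 166)*(-304035 + 413530) = 350*109495 = 38323250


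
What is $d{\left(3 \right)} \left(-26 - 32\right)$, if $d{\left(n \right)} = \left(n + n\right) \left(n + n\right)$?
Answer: $-2088$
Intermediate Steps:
$d{\left(n \right)} = 4 n^{2}$ ($d{\left(n \right)} = 2 n 2 n = 4 n^{2}$)
$d{\left(3 \right)} \left(-26 - 32\right) = 4 \cdot 3^{2} \left(-26 - 32\right) = 4 \cdot 9 \left(-26 - 32\right) = 36 \left(-58\right) = -2088$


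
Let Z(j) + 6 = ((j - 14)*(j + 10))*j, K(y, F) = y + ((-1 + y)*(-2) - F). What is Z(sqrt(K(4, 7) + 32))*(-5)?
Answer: 490 + 585*sqrt(23) ≈ 3295.6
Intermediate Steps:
K(y, F) = 2 - F - y (K(y, F) = y + ((2 - 2*y) - F) = y + (2 - F - 2*y) = 2 - F - y)
Z(j) = -6 + j*(-14 + j)*(10 + j) (Z(j) = -6 + ((j - 14)*(j + 10))*j = -6 + ((-14 + j)*(10 + j))*j = -6 + j*(-14 + j)*(10 + j))
Z(sqrt(K(4, 7) + 32))*(-5) = (-6 + (sqrt((2 - 1*7 - 1*4) + 32))**3 - 140*sqrt((2 - 1*7 - 1*4) + 32) - 4*(sqrt((2 - 1*7 - 1*4) + 32))**2)*(-5) = (-6 + (sqrt((2 - 7 - 4) + 32))**3 - 140*sqrt((2 - 7 - 4) + 32) - 4*(sqrt((2 - 7 - 4) + 32))**2)*(-5) = (-6 + (sqrt(-9 + 32))**3 - 140*sqrt(-9 + 32) - 4*(sqrt(-9 + 32))**2)*(-5) = (-6 + (sqrt(23))**3 - 140*sqrt(23) - 4*(sqrt(23))**2)*(-5) = (-6 + 23*sqrt(23) - 140*sqrt(23) - 4*23)*(-5) = (-6 + 23*sqrt(23) - 140*sqrt(23) - 92)*(-5) = (-98 - 117*sqrt(23))*(-5) = 490 + 585*sqrt(23)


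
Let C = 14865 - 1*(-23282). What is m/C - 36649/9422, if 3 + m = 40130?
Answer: -1019972809/359421034 ≈ -2.8378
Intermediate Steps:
m = 40127 (m = -3 + 40130 = 40127)
C = 38147 (C = 14865 + 23282 = 38147)
m/C - 36649/9422 = 40127/38147 - 36649/9422 = -1019972809/359421034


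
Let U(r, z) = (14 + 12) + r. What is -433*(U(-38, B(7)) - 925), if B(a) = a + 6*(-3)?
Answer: 405721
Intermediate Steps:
B(a) = -18 + a (B(a) = a - 18 = -18 + a)
U(r, z) = 26 + r
-433*(U(-38, B(7)) - 925) = -433*((26 - 38) - 925) = -433*(-12 - 925) = -433*(-937) = 405721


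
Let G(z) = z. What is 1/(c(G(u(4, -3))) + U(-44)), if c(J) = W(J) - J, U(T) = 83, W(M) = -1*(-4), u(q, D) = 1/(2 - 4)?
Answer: 2/175 ≈ 0.011429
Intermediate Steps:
u(q, D) = -½ (u(q, D) = 1/(-2) = -½)
W(M) = 4
c(J) = 4 - J
1/(c(G(u(4, -3))) + U(-44)) = 1/((4 - 1*(-½)) + 83) = 1/((4 + ½) + 83) = 1/(9/2 + 83) = 1/(175/2) = 2/175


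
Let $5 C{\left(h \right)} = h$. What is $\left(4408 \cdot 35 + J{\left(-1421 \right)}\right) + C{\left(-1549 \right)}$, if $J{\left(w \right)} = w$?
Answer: $\frac{762746}{5} \approx 1.5255 \cdot 10^{5}$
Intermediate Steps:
$C{\left(h \right)} = \frac{h}{5}$
$\left(4408 \cdot 35 + J{\left(-1421 \right)}\right) + C{\left(-1549 \right)} = \left(4408 \cdot 35 - 1421\right) + \frac{1}{5} \left(-1549\right) = \left(154280 - 1421\right) - \frac{1549}{5} = 152859 - \frac{1549}{5} = \frac{762746}{5}$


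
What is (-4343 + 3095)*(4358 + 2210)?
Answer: -8196864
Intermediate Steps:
(-4343 + 3095)*(4358 + 2210) = -1248*6568 = -8196864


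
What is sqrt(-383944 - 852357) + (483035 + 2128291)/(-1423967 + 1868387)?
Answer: 435221/74070 + I*sqrt(1236301) ≈ 5.8758 + 1111.9*I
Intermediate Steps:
sqrt(-383944 - 852357) + (483035 + 2128291)/(-1423967 + 1868387) = sqrt(-1236301) + 2611326/444420 = I*sqrt(1236301) + 2611326*(1/444420) = I*sqrt(1236301) + 435221/74070 = 435221/74070 + I*sqrt(1236301)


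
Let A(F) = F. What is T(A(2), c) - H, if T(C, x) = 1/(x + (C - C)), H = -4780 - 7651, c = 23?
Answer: 285914/23 ≈ 12431.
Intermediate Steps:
H = -12431
T(C, x) = 1/x (T(C, x) = 1/(x + 0) = 1/x)
T(A(2), c) - H = 1/23 - 1*(-12431) = 1/23 + 12431 = 285914/23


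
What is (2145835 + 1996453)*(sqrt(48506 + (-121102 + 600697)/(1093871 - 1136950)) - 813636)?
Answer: -3370314639168 + 4142288*sqrt(89996786016941)/43079 ≈ -3.3694e+12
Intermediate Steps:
(2145835 + 1996453)*(sqrt(48506 + (-121102 + 600697)/(1093871 - 1136950)) - 813636) = 4142288*(sqrt(48506 + 479595/(-43079)) - 813636) = 4142288*(sqrt(48506 + 479595*(-1/43079)) - 813636) = 4142288*(sqrt(48506 - 479595/43079) - 813636) = 4142288*(sqrt(2089110379/43079) - 813636) = 4142288*(sqrt(89996786016941)/43079 - 813636) = 4142288*(-813636 + sqrt(89996786016941)/43079) = -3370314639168 + 4142288*sqrt(89996786016941)/43079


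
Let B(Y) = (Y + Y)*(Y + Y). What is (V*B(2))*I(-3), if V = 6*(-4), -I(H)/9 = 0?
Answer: 0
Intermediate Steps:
I(H) = 0 (I(H) = -9*0 = 0)
B(Y) = 4*Y² (B(Y) = (2*Y)*(2*Y) = 4*Y²)
V = -24
(V*B(2))*I(-3) = -96*2²*0 = -96*4*0 = -24*16*0 = -384*0 = 0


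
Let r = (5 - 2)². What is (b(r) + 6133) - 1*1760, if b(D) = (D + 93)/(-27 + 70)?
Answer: 188141/43 ≈ 4375.4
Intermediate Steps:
r = 9 (r = 3² = 9)
b(D) = 93/43 + D/43 (b(D) = (93 + D)/43 = (93 + D)*(1/43) = 93/43 + D/43)
(b(r) + 6133) - 1*1760 = ((93/43 + (1/43)*9) + 6133) - 1*1760 = ((93/43 + 9/43) + 6133) - 1760 = (102/43 + 6133) - 1760 = 263821/43 - 1760 = 188141/43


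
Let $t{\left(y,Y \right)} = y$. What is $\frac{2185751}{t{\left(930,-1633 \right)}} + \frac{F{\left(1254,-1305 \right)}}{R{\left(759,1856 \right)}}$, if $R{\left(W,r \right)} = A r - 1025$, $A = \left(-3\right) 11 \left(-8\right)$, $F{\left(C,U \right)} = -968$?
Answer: $\frac{1068741722969}{454731870} \approx 2350.3$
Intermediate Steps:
$A = 264$ ($A = \left(-33\right) \left(-8\right) = 264$)
$R{\left(W,r \right)} = -1025 + 264 r$ ($R{\left(W,r \right)} = 264 r - 1025 = -1025 + 264 r$)
$\frac{2185751}{t{\left(930,-1633 \right)}} + \frac{F{\left(1254,-1305 \right)}}{R{\left(759,1856 \right)}} = \frac{2185751}{930} - \frac{968}{-1025 + 264 \cdot 1856} = 2185751 \cdot \frac{1}{930} - \frac{968}{-1025 + 489984} = \frac{2185751}{930} - \frac{968}{488959} = \frac{1068741722969}{454731870}$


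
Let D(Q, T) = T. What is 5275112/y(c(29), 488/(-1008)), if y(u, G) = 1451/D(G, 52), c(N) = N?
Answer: 274305824/1451 ≈ 1.8905e+5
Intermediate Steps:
y(u, G) = 1451/52
5275112/y(c(29), 488/(-1008)) = 5275112/(1451/52) = 5275112*(52/1451) = 274305824/1451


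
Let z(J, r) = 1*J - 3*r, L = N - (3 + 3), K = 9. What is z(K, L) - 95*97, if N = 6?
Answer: -9206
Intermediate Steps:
L = 0 (L = 6 - (3 + 3) = 6 - 1*6 = 6 - 6 = 0)
z(J, r) = J - 3*r
z(K, L) - 95*97 = (9 - 3*0) - 95*97 = (9 + 0) - 9215 = 9 - 9215 = -9206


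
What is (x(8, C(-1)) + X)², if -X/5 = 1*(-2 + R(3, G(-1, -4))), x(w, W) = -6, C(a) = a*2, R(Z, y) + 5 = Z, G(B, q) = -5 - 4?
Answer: 196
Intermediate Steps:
G(B, q) = -9
R(Z, y) = -5 + Z
C(a) = 2*a
X = 20 (X = -5*(-2 + (-5 + 3)) = -5*(-2 - 2) = -5*(-4) = 20)
(x(8, C(-1)) + X)² = (-6 + 20)² = 14² = 196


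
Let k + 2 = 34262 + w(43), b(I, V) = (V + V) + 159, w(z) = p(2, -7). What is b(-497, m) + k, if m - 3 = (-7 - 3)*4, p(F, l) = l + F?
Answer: 34340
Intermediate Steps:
p(F, l) = F + l
w(z) = -5 (w(z) = 2 - 7 = -5)
m = -37 (m = 3 + (-7 - 3)*4 = 3 - 10*4 = 3 - 40 = -37)
b(I, V) = 159 + 2*V (b(I, V) = 2*V + 159 = 159 + 2*V)
k = 34255 (k = -2 + (34262 - 5) = -2 + 34257 = 34255)
b(-497, m) + k = (159 + 2*(-37)) + 34255 = (159 - 74) + 34255 = 85 + 34255 = 34340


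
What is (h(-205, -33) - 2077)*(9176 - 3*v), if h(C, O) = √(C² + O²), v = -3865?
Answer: -43141367 + 20771*√43114 ≈ -3.8828e+7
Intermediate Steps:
(h(-205, -33) - 2077)*(9176 - 3*v) = (√((-205)² + (-33)²) - 2077)*(9176 - 3*(-3865)) = (√(42025 + 1089) - 2077)*(9176 + 11595) = (√43114 - 2077)*20771 = (-2077 + √43114)*20771 = -43141367 + 20771*√43114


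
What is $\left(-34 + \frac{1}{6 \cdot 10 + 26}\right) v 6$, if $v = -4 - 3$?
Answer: $\frac{61383}{43} \approx 1427.5$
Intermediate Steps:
$v = -7$ ($v = -4 - 3 = -7$)
$\left(-34 + \frac{1}{6 \cdot 10 + 26}\right) v 6 = \left(-34 + \frac{1}{6 \cdot 10 + 26}\right) \left(\left(-7\right) 6\right) = \left(-34 + \frac{1}{60 + 26}\right) \left(-42\right) = \left(-34 + \frac{1}{86}\right) \left(-42\right) = \left(- \frac{2923}{86}\right) \left(-42\right) = \frac{61383}{43}$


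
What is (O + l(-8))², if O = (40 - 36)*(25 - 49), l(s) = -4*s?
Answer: 4096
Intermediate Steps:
O = -96 (O = 4*(-24) = -96)
(O + l(-8))² = (-96 - 4*(-8))² = (-96 + 32)² = (-64)² = 4096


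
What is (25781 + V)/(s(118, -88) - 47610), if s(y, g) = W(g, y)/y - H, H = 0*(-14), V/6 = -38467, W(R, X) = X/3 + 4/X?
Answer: 2141034303/497187746 ≈ 4.3063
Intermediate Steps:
W(R, X) = 4/X + X/3 (W(R, X) = X*(⅓) + 4/X = X/3 + 4/X = 4/X + X/3)
V = -230802 (V = 6*(-38467) = -230802)
H = 0
s(y, g) = (4/y + y/3)/y (s(y, g) = (4/y + y/3)/y - 1*0 = (4/y + y/3)/y + 0 = (4/y + y/3)/y)
(25781 + V)/(s(118, -88) - 47610) = (25781 - 230802)/((⅓ + 4/118²) - 47610) = -205021/((⅓ + 4*(1/13924)) - 47610) = -205021/((⅓ + 1/3481) - 47610) = -205021/(3484/10443 - 47610) = -205021/(-497187746/10443) = -205021*(-10443/497187746) = 2141034303/497187746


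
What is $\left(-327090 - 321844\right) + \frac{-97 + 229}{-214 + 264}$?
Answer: $- \frac{16223284}{25} \approx -6.4893 \cdot 10^{5}$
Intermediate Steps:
$\left(-327090 - 321844\right) + \frac{-97 + 229}{-214 + 264} = -648934 + \frac{132}{50} = -648934 + 132 \cdot \frac{1}{50} = -648934 + \frac{66}{25} = - \frac{16223284}{25}$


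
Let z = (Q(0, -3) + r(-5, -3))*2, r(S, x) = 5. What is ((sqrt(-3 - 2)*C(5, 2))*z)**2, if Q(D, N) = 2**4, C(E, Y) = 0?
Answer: 0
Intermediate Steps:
Q(D, N) = 16
z = 42 (z = (16 + 5)*2 = 21*2 = 42)
((sqrt(-3 - 2)*C(5, 2))*z)**2 = ((sqrt(-3 - 2)*0)*42)**2 = ((sqrt(-5)*0)*42)**2 = (((I*sqrt(5))*0)*42)**2 = (0*42)**2 = 0**2 = 0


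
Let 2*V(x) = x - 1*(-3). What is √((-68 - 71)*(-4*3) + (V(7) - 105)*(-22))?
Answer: 2*√967 ≈ 62.193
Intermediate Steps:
V(x) = 3/2 + x/2 (V(x) = (x - 1*(-3))/2 = (x + 3)/2 = (3 + x)/2 = 3/2 + x/2)
√((-68 - 71)*(-4*3) + (V(7) - 105)*(-22)) = √((-68 - 71)*(-4*3) + ((3/2 + (½)*7) - 105)*(-22)) = √(-139*(-12) + ((3/2 + 7/2) - 105)*(-22)) = √(1668 + (5 - 105)*(-22)) = √(1668 - 100*(-22)) = √(1668 + 2200) = √3868 = 2*√967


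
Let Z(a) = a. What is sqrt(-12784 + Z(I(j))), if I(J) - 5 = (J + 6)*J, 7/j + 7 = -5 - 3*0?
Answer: I*sqrt(1840631)/12 ≈ 113.06*I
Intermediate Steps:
j = -7/12 (j = 7/(-7 + (-5 - 3*0)) = 7/(-7 + (-5 + 0)) = 7/(-7 - 5) = 7/(-12) = 7*(-1/12) = -7/12 ≈ -0.58333)
I(J) = 5 + J*(6 + J) (I(J) = 5 + (J + 6)*J = 5 + (6 + J)*J = 5 + J*(6 + J))
sqrt(-12784 + Z(I(j))) = sqrt(-12784 + (5 + (-7/12)**2 + 6*(-7/12))) = sqrt(-12784 + (5 + 49/144 - 7/2)) = sqrt(-12784 + 265/144) = sqrt(-1840631/144) = I*sqrt(1840631)/12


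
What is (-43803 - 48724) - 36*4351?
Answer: -249163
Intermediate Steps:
(-43803 - 48724) - 36*4351 = -92527 - 156636 = -249163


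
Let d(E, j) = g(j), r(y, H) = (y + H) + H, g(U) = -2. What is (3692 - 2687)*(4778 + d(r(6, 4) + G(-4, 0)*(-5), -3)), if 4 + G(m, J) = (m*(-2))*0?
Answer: 4799880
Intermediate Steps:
G(m, J) = -4 (G(m, J) = -4 + (m*(-2))*0 = -4 - 2*m*0 = -4 + 0 = -4)
r(y, H) = y + 2*H (r(y, H) = (H + y) + H = y + 2*H)
d(E, j) = -2
(3692 - 2687)*(4778 + d(r(6, 4) + G(-4, 0)*(-5), -3)) = (3692 - 2687)*(4778 - 2) = 1005*4776 = 4799880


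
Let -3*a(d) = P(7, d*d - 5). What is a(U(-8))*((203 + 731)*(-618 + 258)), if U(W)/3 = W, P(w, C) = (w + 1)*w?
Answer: 6276480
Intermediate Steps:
P(w, C) = w*(1 + w) (P(w, C) = (1 + w)*w = w*(1 + w))
U(W) = 3*W
a(d) = -56/3 (a(d) = -7*(1 + 7)/3 = -7*8/3 = -1/3*56 = -56/3)
a(U(-8))*((203 + 731)*(-618 + 258)) = -56*(203 + 731)*(-618 + 258)/3 = -52304*(-360)/3 = -56/3*(-336240) = 6276480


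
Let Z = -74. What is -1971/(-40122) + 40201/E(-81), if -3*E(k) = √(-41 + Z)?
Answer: 73/1486 + 120603*I*√115/115 ≈ 0.049125 + 11246.0*I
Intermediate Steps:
E(k) = -I*√115/3 (E(k) = -√(-41 - 74)/3 = -I*√115/3)
-1971/(-40122) + 40201/E(-81) = -1971/(-40122) + 40201/((-I*√115/3)) = -1971*(-1/40122) + 40201*(3*I*√115/115) = 73/1486 + 120603*I*√115/115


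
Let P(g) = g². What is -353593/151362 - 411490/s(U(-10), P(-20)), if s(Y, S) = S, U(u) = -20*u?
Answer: -3121269329/3027240 ≈ -1031.1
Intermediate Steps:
-353593/151362 - 411490/s(U(-10), P(-20)) = -353593/151362 - 411490/((-20)²) = -353593*1/151362 - 411490/400 = -353593/151362 - 411490*1/400 = -353593/151362 - 41149/40 = -3121269329/3027240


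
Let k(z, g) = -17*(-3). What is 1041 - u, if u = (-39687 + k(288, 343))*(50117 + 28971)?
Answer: 3134733009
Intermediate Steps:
k(z, g) = 51
u = -3134731968 (u = (-39687 + 51)*(50117 + 28971) = -39636*79088 = -3134731968)
1041 - u = 1041 - 1*(-3134731968) = 1041 + 3134731968 = 3134733009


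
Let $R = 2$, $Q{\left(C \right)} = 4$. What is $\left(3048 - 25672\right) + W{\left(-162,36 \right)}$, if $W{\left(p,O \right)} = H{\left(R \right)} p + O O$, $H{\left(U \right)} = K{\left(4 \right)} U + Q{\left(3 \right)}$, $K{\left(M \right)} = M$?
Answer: $-23272$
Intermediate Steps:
$H{\left(U \right)} = 4 + 4 U$ ($H{\left(U \right)} = 4 U + 4 = 4 + 4 U$)
$W{\left(p,O \right)} = O^{2} + 12 p$ ($W{\left(p,O \right)} = \left(4 + 4 \cdot 2\right) p + O O = \left(4 + 8\right) p + O^{2} = 12 p + O^{2} = O^{2} + 12 p$)
$\left(3048 - 25672\right) + W{\left(-162,36 \right)} = \left(3048 - 25672\right) + \left(36^{2} + 12 \left(-162\right)\right) = -22624 + \left(1296 - 1944\right) = -22624 - 648 = -23272$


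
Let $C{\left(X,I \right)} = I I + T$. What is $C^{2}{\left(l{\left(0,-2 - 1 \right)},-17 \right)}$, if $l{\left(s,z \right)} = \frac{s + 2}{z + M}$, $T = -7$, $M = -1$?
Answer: $79524$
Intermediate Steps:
$l{\left(s,z \right)} = \frac{2 + s}{-1 + z}$ ($l{\left(s,z \right)} = \frac{s + 2}{z - 1} = \frac{2 + s}{-1 + z}$)
$C{\left(X,I \right)} = -7 + I^{2}$ ($C{\left(X,I \right)} = I I - 7 = I^{2} - 7 = -7 + I^{2}$)
$C^{2}{\left(l{\left(0,-2 - 1 \right)},-17 \right)} = \left(-7 + \left(-17\right)^{2}\right)^{2} = \left(-7 + 289\right)^{2} = 282^{2} = 79524$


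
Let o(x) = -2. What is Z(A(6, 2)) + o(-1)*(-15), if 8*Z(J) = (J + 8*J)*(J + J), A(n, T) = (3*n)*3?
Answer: 6591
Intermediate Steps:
A(n, T) = 9*n
Z(J) = 9*J²/4 (Z(J) = ((J + 8*J)*(J + J))/8 = ((9*J)*(2*J))/8 = (18*J²)/8 = 9*J²/4)
Z(A(6, 2)) + o(-1)*(-15) = 9*(9*6)²/4 - 2*(-15) = (9/4)*54² + 30 = (9/4)*2916 + 30 = 6561 + 30 = 6591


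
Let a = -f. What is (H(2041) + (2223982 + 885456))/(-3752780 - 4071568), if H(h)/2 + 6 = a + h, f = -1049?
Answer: -1557803/3912174 ≈ -0.39819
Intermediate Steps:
a = 1049 (a = -1*(-1049) = 1049)
H(h) = 2086 + 2*h (H(h) = -12 + 2*(1049 + h) = -12 + (2098 + 2*h) = 2086 + 2*h)
(H(2041) + (2223982 + 885456))/(-3752780 - 4071568) = ((2086 + 2*2041) + (2223982 + 885456))/(-3752780 - 4071568) = ((2086 + 4082) + 3109438)/(-7824348) = (6168 + 3109438)*(-1/7824348) = 3115606*(-1/7824348) = -1557803/3912174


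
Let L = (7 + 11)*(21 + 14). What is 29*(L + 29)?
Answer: 19111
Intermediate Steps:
L = 630 (L = 18*35 = 630)
29*(L + 29) = 29*(630 + 29) = 29*659 = 19111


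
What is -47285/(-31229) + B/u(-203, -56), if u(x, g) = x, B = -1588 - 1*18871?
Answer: 648512966/6339487 ≈ 102.30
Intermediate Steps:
B = -20459 (B = -1588 - 18871 = -20459)
-47285/(-31229) + B/u(-203, -56) = -47285/(-31229) - 20459/(-203) = -47285*(-1/31229) - 20459*(-1/203) = 47285/31229 + 20459/203 = 648512966/6339487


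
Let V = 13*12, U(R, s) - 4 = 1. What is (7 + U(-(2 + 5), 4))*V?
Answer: 1872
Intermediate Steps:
U(R, s) = 5 (U(R, s) = 4 + 1 = 5)
V = 156
(7 + U(-(2 + 5), 4))*V = (7 + 5)*156 = 12*156 = 1872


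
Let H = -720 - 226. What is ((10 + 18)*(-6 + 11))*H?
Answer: -132440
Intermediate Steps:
H = -946
((10 + 18)*(-6 + 11))*H = ((10 + 18)*(-6 + 11))*(-946) = (28*5)*(-946) = 140*(-946) = -132440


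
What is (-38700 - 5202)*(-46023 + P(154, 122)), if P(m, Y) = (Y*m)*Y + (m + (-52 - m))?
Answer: -98606570022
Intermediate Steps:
P(m, Y) = -52 + m*Y² (P(m, Y) = m*Y² - 52 = -52 + m*Y²)
(-38700 - 5202)*(-46023 + P(154, 122)) = (-38700 - 5202)*(-46023 + (-52 + 154*122²)) = -43902*(-46023 + (-52 + 154*14884)) = -43902*(-46023 + (-52 + 2292136)) = -43902*(-46023 + 2292084) = -43902*2246061 = -98606570022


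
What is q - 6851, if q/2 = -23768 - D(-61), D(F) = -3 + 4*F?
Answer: -53893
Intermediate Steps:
q = -47042 (q = 2*(-23768 - (-3 + 4*(-61))) = 2*(-23768 - (-3 - 244)) = 2*(-23768 - 1*(-247)) = 2*(-23768 + 247) = 2*(-23521) = -47042)
q - 6851 = -47042 - 6851 = -53893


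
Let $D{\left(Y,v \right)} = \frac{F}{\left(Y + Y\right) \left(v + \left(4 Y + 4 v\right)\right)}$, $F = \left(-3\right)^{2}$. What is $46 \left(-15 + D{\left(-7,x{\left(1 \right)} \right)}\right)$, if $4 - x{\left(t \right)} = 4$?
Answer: $- \frac{135033}{196} \approx -688.94$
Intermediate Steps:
$x{\left(t \right)} = 0$ ($x{\left(t \right)} = 4 - 4 = 0$)
$F = 9$
$D{\left(Y,v \right)} = \frac{9}{2 Y \left(4 Y + 5 v\right)}$ ($D{\left(Y,v \right)} = \frac{9}{\left(Y + Y\right) \left(v + \left(4 Y + 4 v\right)\right)} = \frac{9}{2 Y \left(4 Y + 5 v\right)}$)
$46 \left(-15 + D{\left(-7,x{\left(1 \right)} \right)}\right) = 46 \left(-15 + \frac{9}{2 \left(-7\right) \left(4 \left(-7\right) + 5 \cdot 0\right)}\right) = 46 \left(-15 + \frac{9}{2} \left(- \frac{1}{7}\right) \frac{1}{-28 + 0}\right) = 46 \left(-15 + \frac{9}{2} \left(- \frac{1}{7}\right) \frac{1}{-28}\right) = 46 \left(-15 + \frac{9}{2} \left(- \frac{1}{7}\right) \left(- \frac{1}{28}\right)\right) = 46 \left(-15 + \frac{9}{392}\right) = 46 \left(- \frac{5871}{392}\right) = - \frac{135033}{196}$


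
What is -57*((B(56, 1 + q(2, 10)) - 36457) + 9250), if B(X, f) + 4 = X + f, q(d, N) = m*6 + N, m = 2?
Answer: 1546524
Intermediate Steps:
q(d, N) = 12 + N (q(d, N) = 2*6 + N = 12 + N)
B(X, f) = -4 + X + f (B(X, f) = -4 + (X + f) = -4 + X + f)
-57*((B(56, 1 + q(2, 10)) - 36457) + 9250) = -57*(((-4 + 56 + (1 + (12 + 10))) - 36457) + 9250) = -57*(((-4 + 56 + (1 + 22)) - 36457) + 9250) = -57*(((-4 + 56 + 23) - 36457) + 9250) = -57*((75 - 36457) + 9250) = -57*(-36382 + 9250) = -57*(-27132) = 1546524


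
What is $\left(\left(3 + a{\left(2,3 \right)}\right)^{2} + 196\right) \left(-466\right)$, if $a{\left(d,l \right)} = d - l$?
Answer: $-93200$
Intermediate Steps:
$\left(\left(3 + a{\left(2,3 \right)}\right)^{2} + 196\right) \left(-466\right) = \left(\left(3 + \left(2 - 3\right)\right)^{2} + 196\right) \left(-466\right) = \left(\left(3 - 1\right)^{2} + 196\right) \left(-466\right) = \left(2^{2} + 196\right) \left(-466\right) = \left(4 + 196\right) \left(-466\right) = 200 \left(-466\right) = -93200$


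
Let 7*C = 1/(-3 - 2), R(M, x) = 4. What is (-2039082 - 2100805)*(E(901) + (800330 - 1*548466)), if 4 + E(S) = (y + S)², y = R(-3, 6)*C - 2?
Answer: -5374910596438627/1225 ≈ -4.3877e+12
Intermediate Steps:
C = -1/35 (C = 1/(7*(-3 - 2)) = (⅐)/(-5) = (⅐)*(-⅕) = -1/35 ≈ -0.028571)
y = -74/35 (y = 4*(-1/35) - 2 = -4/35 - 2 = -74/35 ≈ -2.1143)
E(S) = -4 + (-74/35 + S)²
(-2039082 - 2100805)*(E(901) + (800330 - 1*548466)) = (-2039082 - 2100805)*((-4 + (-74 + 35*901)²/1225) + (800330 - 1*548466)) = -4139887*((-4 + (-74 + 31535)²/1225) + (800330 - 548466)) = -4139887*((-4 + (1/1225)*31461²) + 251864) = -4139887*((-4 + (1/1225)*989794521) + 251864) = -4139887*((-4 + 989794521/1225) + 251864) = -4139887*(989789621/1225 + 251864) = -4139887*1298323021/1225 = -5374910596438627/1225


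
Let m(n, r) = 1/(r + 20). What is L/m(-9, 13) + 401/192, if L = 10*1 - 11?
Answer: -5935/192 ≈ -30.911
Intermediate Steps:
m(n, r) = 1/(20 + r)
L = -1 (L = 10 - 11 = -1)
L/m(-9, 13) + 401/192 = -1/(1/(20 + 13)) + 401/192 = -1/(1/33) + 401*(1/192) = -1/1/33 + 401/192 = -1*33 + 401/192 = -33 + 401/192 = -5935/192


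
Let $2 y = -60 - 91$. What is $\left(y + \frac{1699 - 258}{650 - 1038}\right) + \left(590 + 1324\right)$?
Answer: $\frac{711897}{388} \approx 1834.8$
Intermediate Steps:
$y = - \frac{151}{2}$ ($y = \frac{-60 - 91}{2} = \frac{1}{2} \left(-151\right) = - \frac{151}{2} \approx -75.5$)
$\left(y + \frac{1699 - 258}{650 - 1038}\right) + \left(590 + 1324\right) = \left(- \frac{151}{2} + \frac{1699 - 258}{650 - 1038}\right) + \left(590 + 1324\right) = \left(- \frac{151}{2} + \frac{1441}{-388}\right) + 1914 = \left(- \frac{151}{2} + 1441 \left(- \frac{1}{388}\right)\right) + 1914 = \left(- \frac{151}{2} - \frac{1441}{388}\right) + 1914 = - \frac{30735}{388} + 1914 = \frac{711897}{388}$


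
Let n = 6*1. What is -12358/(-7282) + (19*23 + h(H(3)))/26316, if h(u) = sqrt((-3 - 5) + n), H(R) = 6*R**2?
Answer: 164197681/95816556 + I*sqrt(2)/26316 ≈ 1.7137 + 5.374e-5*I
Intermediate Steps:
n = 6
h(u) = I*sqrt(2) (h(u) = sqrt((-3 - 5) + 6) = sqrt(-8 + 6) = sqrt(-2) = I*sqrt(2))
-12358/(-7282) + (19*23 + h(H(3)))/26316 = -12358/(-7282) + (19*23 + I*sqrt(2))/26316 = -12358*(-1/7282) + (437 + I*sqrt(2))*(1/26316) = 6179/3641 + (437/26316 + I*sqrt(2)/26316) = 164197681/95816556 + I*sqrt(2)/26316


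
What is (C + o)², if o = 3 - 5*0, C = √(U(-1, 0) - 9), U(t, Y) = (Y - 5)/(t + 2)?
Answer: (3 + I*√14)² ≈ -5.0 + 22.45*I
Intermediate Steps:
U(t, Y) = (-5 + Y)/(2 + t)
C = I*√14 (C = √((-5 + 0)/(2 - 1) - 9) = √(-5/1 - 9) = √(1*(-5) - 9) = √(-5 - 9) = √(-14) = I*√14 ≈ 3.7417*I)
o = 3 (o = 3 + 0 = 3)
(C + o)² = (I*√14 + 3)² = (3 + I*√14)²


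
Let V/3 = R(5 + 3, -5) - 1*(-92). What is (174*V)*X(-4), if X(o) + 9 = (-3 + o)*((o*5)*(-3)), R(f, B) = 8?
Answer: -22393800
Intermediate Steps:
V = 300 (V = 3*(8 - 1*(-92)) = 3*(8 + 92) = 3*100 = 300)
X(o) = -9 - 15*o*(-3 + o) (X(o) = -9 + (-3 + o)*((o*5)*(-3)) = -9 + (-3 + o)*((5*o)*(-3)) = -9 + (-3 + o)*(-15*o) = -9 - 15*o*(-3 + o))
(174*V)*X(-4) = (174*300)*(-9 - 15*(-4)**2 + 45*(-4)) = 52200*(-9 - 15*16 - 180) = 52200*(-9 - 240 - 180) = 52200*(-429) = -22393800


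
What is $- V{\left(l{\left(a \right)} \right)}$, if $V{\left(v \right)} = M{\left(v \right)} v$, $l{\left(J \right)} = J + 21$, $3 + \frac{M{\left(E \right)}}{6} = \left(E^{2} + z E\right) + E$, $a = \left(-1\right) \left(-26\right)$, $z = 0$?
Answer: $-635346$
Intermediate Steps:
$a = 26$
$M{\left(E \right)} = -18 + 6 E + 6 E^{2}$ ($M{\left(E \right)} = -18 + 6 \left(\left(E^{2} + 0 E\right) + E\right) = -18 + 6 \left(\left(E^{2} + 0\right) + E\right) = -18 + 6 \left(E^{2} + E\right) = -18 + 6 \left(E + E^{2}\right) = -18 + \left(6 E + 6 E^{2}\right) = -18 + 6 E + 6 E^{2}$)
$l{\left(J \right)} = 21 + J$
$V{\left(v \right)} = v \left(-18 + 6 v + 6 v^{2}\right)$ ($V{\left(v \right)} = \left(-18 + 6 v + 6 v^{2}\right) v = v \left(-18 + 6 v + 6 v^{2}\right)$)
$- V{\left(l{\left(a \right)} \right)} = - 6 \left(21 + 26\right) \left(-3 + \left(21 + 26\right) + \left(21 + 26\right)^{2}\right) = - 6 \cdot 47 \left(-3 + 47 + 47^{2}\right) = - 6 \cdot 47 \left(-3 + 47 + 2209\right) = - 6 \cdot 47 \cdot 2253 = \left(-1\right) 635346 = -635346$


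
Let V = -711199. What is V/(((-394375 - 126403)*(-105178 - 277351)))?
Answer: -711199/199212687562 ≈ -3.5701e-6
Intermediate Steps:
V/(((-394375 - 126403)*(-105178 - 277351))) = -711199*1/((-394375 - 126403)*(-105178 - 277351)) = -711199/((-520778*(-382529))) = -711199/199212687562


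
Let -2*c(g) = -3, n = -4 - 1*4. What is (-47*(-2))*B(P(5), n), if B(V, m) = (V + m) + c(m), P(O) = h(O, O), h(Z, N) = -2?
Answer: -799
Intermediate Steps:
P(O) = -2
n = -8 (n = -4 - 4 = -8)
c(g) = 3/2 (c(g) = -1/2*(-3) = 3/2)
B(V, m) = 3/2 + V + m (B(V, m) = (V + m) + 3/2 = 3/2 + V + m)
(-47*(-2))*B(P(5), n) = (-47*(-2))*(3/2 - 2 - 8) = 94*(-17/2) = -799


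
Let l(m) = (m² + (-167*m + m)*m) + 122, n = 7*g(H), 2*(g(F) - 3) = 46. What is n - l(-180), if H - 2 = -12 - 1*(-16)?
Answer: 5346060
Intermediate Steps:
H = 6 (H = 2 + (-12 - 1*(-16)) = 2 + (-12 + 16) = 2 + 4 = 6)
g(F) = 26 (g(F) = 3 + (½)*46 = 3 + 23 = 26)
n = 182 (n = 7*26 = 182)
l(m) = 122 - 165*m² (l(m) = (m² + (-166*m)*m) + 122 = (m² - 166*m²) + 122 = -165*m² + 122 = 122 - 165*m²)
n - l(-180) = 182 - (122 - 165*(-180)²) = 182 - (122 - 165*32400) = 182 - (122 - 5346000) = 182 - 1*(-5345878) = 182 + 5345878 = 5346060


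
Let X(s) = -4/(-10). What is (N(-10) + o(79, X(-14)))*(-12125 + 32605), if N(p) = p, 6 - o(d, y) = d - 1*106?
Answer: 471040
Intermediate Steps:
X(s) = ⅖ (X(s) = -4*(-⅒) = ⅖)
o(d, y) = 112 - d (o(d, y) = 6 - (d - 1*106) = 6 - (d - 106) = 6 - (-106 + d) = 6 + (106 - d) = 112 - d)
(N(-10) + o(79, X(-14)))*(-12125 + 32605) = (-10 + (112 - 1*79))*(-12125 + 32605) = (-10 + (112 - 79))*20480 = (-10 + 33)*20480 = 23*20480 = 471040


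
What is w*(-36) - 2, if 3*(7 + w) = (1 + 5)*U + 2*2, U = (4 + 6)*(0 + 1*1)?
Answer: -518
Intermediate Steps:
U = 10 (U = 10*(0 + 1) = 10*1 = 10)
w = 43/3 (w = -7 + ((1 + 5)*10 + 2*2)/3 = -7 + (6*10 + 4)/3 = -7 + (60 + 4)/3 = -7 + (1/3)*64 = -7 + 64/3 = 43/3 ≈ 14.333)
w*(-36) - 2 = (43/3)*(-36) - 2 = -516 - 2 = -518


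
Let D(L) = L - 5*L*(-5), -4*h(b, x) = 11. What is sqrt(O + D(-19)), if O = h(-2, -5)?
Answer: I*sqrt(1987)/2 ≈ 22.288*I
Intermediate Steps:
h(b, x) = -11/4 (h(b, x) = -1/4*11 = -11/4)
D(L) = 26*L (D(L) = L + 25*L = 26*L)
O = -11/4 ≈ -2.7500
sqrt(O + D(-19)) = sqrt(-11/4 + 26*(-19)) = sqrt(-11/4 - 494) = sqrt(-1987/4) = I*sqrt(1987)/2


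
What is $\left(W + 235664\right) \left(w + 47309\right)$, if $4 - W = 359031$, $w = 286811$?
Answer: $-41218045560$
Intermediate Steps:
$W = -359027$ ($W = 4 - 359031 = -359027$)
$\left(W + 235664\right) \left(w + 47309\right) = \left(-359027 + 235664\right) \left(286811 + 47309\right) = \left(-123363\right) 334120 = -41218045560$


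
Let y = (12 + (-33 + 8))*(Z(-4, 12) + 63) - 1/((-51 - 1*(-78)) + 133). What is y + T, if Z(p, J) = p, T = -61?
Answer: -132481/160 ≈ -828.01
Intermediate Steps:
y = -122721/160 (y = (12 + (-33 + 8))*(-4 + 63) - 1/((-51 - 1*(-78)) + 133) = (12 - 25)*59 - 1/((-51 + 78) + 133) = -13*59 - 1/(27 + 133) = -767 - 1/160 = -122721/160 ≈ -767.01)
y + T = -122721/160 - 61 = -132481/160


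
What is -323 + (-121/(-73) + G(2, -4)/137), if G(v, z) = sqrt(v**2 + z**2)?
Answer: -23458/73 + 2*sqrt(5)/137 ≈ -321.31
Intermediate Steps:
-323 + (-121/(-73) + G(2, -4)/137) = -323 + (-121/(-73) + sqrt(2**2 + (-4)**2)/137) = -323 + (-121*(-1/73) + sqrt(4 + 16)*(1/137)) = -323 + (121/73 + sqrt(20)*(1/137)) = -323 + (121/73 + (2*sqrt(5))*(1/137)) = -323 + (121/73 + 2*sqrt(5)/137) = -23458/73 + 2*sqrt(5)/137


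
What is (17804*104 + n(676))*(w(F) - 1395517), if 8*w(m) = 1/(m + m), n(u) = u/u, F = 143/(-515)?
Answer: -5912108299845587/2288 ≈ -2.5840e+12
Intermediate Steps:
F = -143/515 (F = 143*(-1/515) = -143/515 ≈ -0.27767)
n(u) = 1
w(m) = 1/(16*m) (w(m) = 1/(8*(m + m)) = 1/(8*((2*m))) = (1/(2*m))/8 = 1/(16*m))
(17804*104 + n(676))*(w(F) - 1395517) = (17804*104 + 1)*(1/(16*(-143/515)) - 1395517) = (1851616 + 1)*((1/16)*(-515/143) - 1395517) = 1851617*(-515/2288 - 1395517) = 1851617*(-3192943411/2288) = -5912108299845587/2288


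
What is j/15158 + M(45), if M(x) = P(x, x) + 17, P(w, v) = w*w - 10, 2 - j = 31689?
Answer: 30769369/15158 ≈ 2029.9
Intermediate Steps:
j = -31687 (j = 2 - 1*31689 = 2 - 31689 = -31687)
P(w, v) = -10 + w² (P(w, v) = w² - 10 = -10 + w²)
M(x) = 7 + x² (M(x) = (-10 + x²) + 17 = 7 + x²)
j/15158 + M(45) = -31687/15158 + (7 + 45²) = -31687*1/15158 + (7 + 2025) = -31687/15158 + 2032 = 30769369/15158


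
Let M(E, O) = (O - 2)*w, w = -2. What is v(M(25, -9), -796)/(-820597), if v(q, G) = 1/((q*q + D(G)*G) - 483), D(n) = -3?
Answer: -1/1960406233 ≈ -5.1010e-10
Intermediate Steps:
M(E, O) = 4 - 2*O (M(E, O) = (O - 2)*(-2) = (-2 + O)*(-2) = 4 - 2*O)
v(q, G) = 1/(-483 + q² - 3*G) (v(q, G) = 1/((q*q - 3*G) - 483) = 1/((q² - 3*G) - 483) = 1/(-483 + q² - 3*G))
v(M(25, -9), -796)/(-820597) = 1/(-483 + (4 - 2*(-9))² - 3*(-796)*(-820597)) = -1/820597/(-483 + (4 + 18)² + 2388) = -1/820597/(-483 + 22² + 2388) = -1/820597/(-483 + 484 + 2388) = -1/820597/2389 = (1/2389)*(-1/820597) = -1/1960406233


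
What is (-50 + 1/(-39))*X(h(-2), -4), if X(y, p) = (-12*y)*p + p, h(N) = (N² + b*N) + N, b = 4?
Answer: 569692/39 ≈ 14607.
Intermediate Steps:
h(N) = N² + 5*N (h(N) = (N² + 4*N) + N = N² + 5*N)
X(y, p) = p - 12*p*y (X(y, p) = -12*p*y + p = p - 12*p*y)
(-50 + 1/(-39))*X(h(-2), -4) = (-50 + 1/(-39))*(-4*(1 - (-24)*(5 - 2))) = (-50 - 1/39)*(-4*(1 - (-24)*3)) = -(-7804)*(1 - 12*(-6))/39 = -(-7804)*(1 + 72)/39 = -(-7804)*73/39 = -1951/39*(-292) = 569692/39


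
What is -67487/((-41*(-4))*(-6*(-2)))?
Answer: -67487/1968 ≈ -34.292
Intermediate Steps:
-67487/((-41*(-4))*(-6*(-2))) = -67487/(164*12) = -67487/1968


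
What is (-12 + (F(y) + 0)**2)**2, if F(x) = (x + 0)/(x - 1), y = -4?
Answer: 80656/625 ≈ 129.05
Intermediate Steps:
F(x) = x/(-1 + x)
(-12 + (F(y) + 0)**2)**2 = (-12 + (-4/(-1 - 4) + 0)**2)**2 = (-12 + (-4/(-5) + 0)**2)**2 = (-12 + (-4*(-1/5) + 0)**2)**2 = (-12 + (4/5 + 0)**2)**2 = (-12 + (4/5)**2)**2 = (-12 + 16/25)**2 = (-284/25)**2 = 80656/625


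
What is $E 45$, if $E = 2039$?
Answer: $91755$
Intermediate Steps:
$E 45 = 2039 \cdot 45 = 91755$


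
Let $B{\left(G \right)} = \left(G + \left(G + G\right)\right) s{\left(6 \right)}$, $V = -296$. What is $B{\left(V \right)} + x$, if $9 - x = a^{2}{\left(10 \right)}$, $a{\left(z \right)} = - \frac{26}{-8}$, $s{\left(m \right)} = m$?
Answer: $- \frac{85273}{16} \approx -5329.6$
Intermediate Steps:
$a{\left(z \right)} = \frac{13}{4}$ ($a{\left(z \right)} = \left(-26\right) \left(- \frac{1}{8}\right) = \frac{13}{4}$)
$x = - \frac{25}{16}$ ($x = 9 - \left(\frac{13}{4}\right)^{2} = 9 - \frac{169}{16} = - \frac{25}{16} \approx -1.5625$)
$B{\left(G \right)} = 18 G$ ($B{\left(G \right)} = \left(G + \left(G + G\right)\right) 6 = \left(G + 2 G\right) 6 = 3 G 6 = 18 G$)
$B{\left(V \right)} + x = 18 \left(-296\right) - \frac{25}{16} = -5328 - \frac{25}{16} = - \frac{85273}{16}$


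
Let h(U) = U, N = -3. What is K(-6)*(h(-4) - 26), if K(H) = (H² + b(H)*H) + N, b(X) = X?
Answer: -2070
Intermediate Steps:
K(H) = -3 + 2*H² (K(H) = (H² + H*H) - 3 = (H² + H²) - 3 = 2*H² - 3 = -3 + 2*H²)
K(-6)*(h(-4) - 26) = (-3 + 2*(-6)²)*(-4 - 26) = (-3 + 2*36)*(-30) = (-3 + 72)*(-30) = 69*(-30) = -2070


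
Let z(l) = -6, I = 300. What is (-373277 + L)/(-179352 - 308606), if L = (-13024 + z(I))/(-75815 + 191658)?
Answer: 43241540541/56526518594 ≈ 0.76498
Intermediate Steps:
L = -13030/115843 (L = (-13024 - 6)/(-75815 + 191658) = -13030/115843 ≈ -0.11248)
(-373277 + L)/(-179352 - 308606) = (-373277 - 13030/115843)/(-179352 - 308606) = -43241540541/115843/(-487958) = -43241540541/115843*(-1/487958) = 43241540541/56526518594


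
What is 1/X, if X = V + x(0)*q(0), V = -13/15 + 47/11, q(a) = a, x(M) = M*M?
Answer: 165/562 ≈ 0.29359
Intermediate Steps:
x(M) = M**2
V = 562/165 (V = -13*1/15 + 47*(1/11) = -13/15 + 47/11 = 562/165 ≈ 3.4061)
X = 562/165 (X = 562/165 + 0**2*0 = 562/165 + 0*0 = 562/165 + 0 = 562/165 ≈ 3.4061)
1/X = 1/(562/165) = 165/562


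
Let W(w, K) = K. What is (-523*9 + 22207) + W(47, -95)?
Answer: 17405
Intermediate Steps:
(-523*9 + 22207) + W(47, -95) = (-523*9 + 22207) - 95 = (-4707 + 22207) - 95 = 17500 - 95 = 17405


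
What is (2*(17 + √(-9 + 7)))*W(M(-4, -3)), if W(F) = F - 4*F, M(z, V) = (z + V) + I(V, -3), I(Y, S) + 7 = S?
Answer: 1734 + 102*I*√2 ≈ 1734.0 + 144.25*I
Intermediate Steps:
I(Y, S) = -7 + S
M(z, V) = -10 + V + z (M(z, V) = (z + V) + (-7 - 3) = (V + z) - 10 = -10 + V + z)
W(F) = -3*F
(2*(17 + √(-9 + 7)))*W(M(-4, -3)) = (2*(17 + √(-9 + 7)))*(-3*(-10 - 3 - 4)) = (2*(17 + √(-2)))*(-3*(-17)) = (2*(17 + I*√2))*51 = (34 + 2*I*√2)*51 = 1734 + 102*I*√2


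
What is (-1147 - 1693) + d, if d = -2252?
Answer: -5092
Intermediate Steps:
(-1147 - 1693) + d = (-1147 - 1693) - 2252 = -2840 - 2252 = -5092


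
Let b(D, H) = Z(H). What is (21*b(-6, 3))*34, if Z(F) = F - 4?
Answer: -714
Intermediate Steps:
Z(F) = -4 + F
b(D, H) = -4 + H
(21*b(-6, 3))*34 = (21*(-4 + 3))*34 = (21*(-1))*34 = -21*34 = -714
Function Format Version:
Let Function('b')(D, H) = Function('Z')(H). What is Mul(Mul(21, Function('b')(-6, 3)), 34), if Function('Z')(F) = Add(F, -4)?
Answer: -714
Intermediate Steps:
Function('Z')(F) = Add(-4, F)
Function('b')(D, H) = Add(-4, H)
Mul(Mul(21, Function('b')(-6, 3)), 34) = Mul(Mul(21, Add(-4, 3)), 34) = Mul(Mul(21, -1), 34) = Mul(-21, 34) = -714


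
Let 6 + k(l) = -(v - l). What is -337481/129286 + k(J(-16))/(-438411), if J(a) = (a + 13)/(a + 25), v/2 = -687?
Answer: -444396608531/170041213638 ≈ -2.6135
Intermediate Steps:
v = -1374 (v = 2*(-687) = -1374)
J(a) = (13 + a)/(25 + a)
k(l) = 1368 + l (k(l) = -6 - (-1374 - l) = -6 + (1374 + l) = 1368 + l)
-337481/129286 + k(J(-16))/(-438411) = -337481/129286 + (1368 + (13 - 16)/(25 - 16))/(-438411) = -337481*1/129286 + (1368 - 3/9)*(-1/438411) = -337481/129286 + (1368 + (1/9)*(-3))*(-1/438411) = -337481/129286 + (1368 - 1/3)*(-1/438411) = -337481/129286 + (4103/3)*(-1/438411) = -337481/129286 - 4103/1315233 = -444396608531/170041213638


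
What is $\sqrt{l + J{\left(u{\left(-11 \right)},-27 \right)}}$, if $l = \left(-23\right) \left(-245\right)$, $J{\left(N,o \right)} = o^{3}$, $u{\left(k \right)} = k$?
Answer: $4 i \sqrt{878} \approx 118.52 i$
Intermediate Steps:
$l = 5635$
$\sqrt{l + J{\left(u{\left(-11 \right)},-27 \right)}} = \sqrt{5635 + \left(-27\right)^{3}} = \sqrt{5635 - 19683} = \sqrt{-14048} = 4 i \sqrt{878}$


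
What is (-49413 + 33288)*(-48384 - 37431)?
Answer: 1383766875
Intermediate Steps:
(-49413 + 33288)*(-48384 - 37431) = -16125*(-85815) = 1383766875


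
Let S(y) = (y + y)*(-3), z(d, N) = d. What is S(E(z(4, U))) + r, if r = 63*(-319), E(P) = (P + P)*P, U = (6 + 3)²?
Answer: -20289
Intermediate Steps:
U = 81 (U = 9² = 81)
E(P) = 2*P² (E(P) = (2*P)*P = 2*P²)
r = -20097
S(y) = -6*y (S(y) = (2*y)*(-3) = -6*y)
S(E(z(4, U))) + r = -12*4² - 20097 = -12*16 - 20097 = -6*32 - 20097 = -192 - 20097 = -20289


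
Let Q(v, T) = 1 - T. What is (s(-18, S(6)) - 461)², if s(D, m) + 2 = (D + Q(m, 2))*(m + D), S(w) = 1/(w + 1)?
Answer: 749956/49 ≈ 15305.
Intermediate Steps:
S(w) = 1/(1 + w)
s(D, m) = -2 + (-1 + D)*(D + m) (s(D, m) = -2 + (D + (1 - 1*2))*(m + D) = -2 + (D + (1 - 2))*(D + m) = -2 + (D - 1)*(D + m) = -2 + (-1 + D)*(D + m))
(s(-18, S(6)) - 461)² = ((-2 + (-18)² - 1*(-18) - 1/(1 + 6) - 18/(1 + 6)) - 461)² = ((-2 + 324 + 18 - 1/7 - 18/7) - 461)² = ((-2 + 324 + 18 - 1*⅐ - 18*⅐) - 461)² = ((-2 + 324 + 18 - ⅐ - 18/7) - 461)² = (2361/7 - 461)² = (-866/7)² = 749956/49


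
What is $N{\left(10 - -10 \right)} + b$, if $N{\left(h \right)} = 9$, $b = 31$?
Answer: $40$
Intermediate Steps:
$N{\left(10 - -10 \right)} + b = 9 + 31 = 40$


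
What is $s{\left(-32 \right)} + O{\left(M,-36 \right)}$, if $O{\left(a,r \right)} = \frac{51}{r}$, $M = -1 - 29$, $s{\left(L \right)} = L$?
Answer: $- \frac{401}{12} \approx -33.417$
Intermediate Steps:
$M = -30$ ($M = -1 - 29 = -30$)
$s{\left(-32 \right)} + O{\left(M,-36 \right)} = -32 + \frac{51}{-36} = -32 + 51 \left(- \frac{1}{36}\right) = -32 - \frac{17}{12} = - \frac{401}{12}$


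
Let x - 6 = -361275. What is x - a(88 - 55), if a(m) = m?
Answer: -361302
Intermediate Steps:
x = -361269 (x = 6 - 361275 = -361269)
x - a(88 - 55) = -361269 - (88 - 55) = -361269 - 1*33 = -361269 - 33 = -361302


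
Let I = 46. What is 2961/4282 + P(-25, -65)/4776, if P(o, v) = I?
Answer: 3584677/5112708 ≈ 0.70113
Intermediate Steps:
P(o, v) = 46
2961/4282 + P(-25, -65)/4776 = 2961/4282 + 46/4776 = 2961*(1/4282) + 46*(1/4776) = 2961/4282 + 23/2388 = 3584677/5112708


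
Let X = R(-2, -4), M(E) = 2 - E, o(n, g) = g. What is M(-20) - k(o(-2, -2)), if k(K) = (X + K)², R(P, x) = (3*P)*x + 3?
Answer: -603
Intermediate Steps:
R(P, x) = 3 + 3*P*x (R(P, x) = 3*P*x + 3 = 3 + 3*P*x)
X = 27 (X = 3 + 3*(-2)*(-4) = 3 + 24 = 27)
k(K) = (27 + K)²
M(-20) - k(o(-2, -2)) = (2 - 1*(-20)) - (27 - 2)² = (2 + 20) - 1*25² = 22 - 1*625 = 22 - 625 = -603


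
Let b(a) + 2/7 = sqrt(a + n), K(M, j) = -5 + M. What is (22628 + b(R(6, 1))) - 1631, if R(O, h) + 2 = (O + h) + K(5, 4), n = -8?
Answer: 146977/7 + I*sqrt(3) ≈ 20997.0 + 1.732*I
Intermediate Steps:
R(O, h) = -2 + O + h (R(O, h) = -2 + ((O + h) + (-5 + 5)) = -2 + ((O + h) + 0) = -2 + (O + h) = -2 + O + h)
b(a) = -2/7 + sqrt(-8 + a) (b(a) = -2/7 + sqrt(a - 8) = -2/7 + sqrt(-8 + a))
(22628 + b(R(6, 1))) - 1631 = (22628 + (-2/7 + sqrt(-8 + (-2 + 6 + 1)))) - 1631 = (22628 + (-2/7 + sqrt(-8 + 5))) - 1631 = (22628 + (-2/7 + sqrt(-3))) - 1631 = (22628 + (-2/7 + I*sqrt(3))) - 1631 = (158394/7 + I*sqrt(3)) - 1631 = 146977/7 + I*sqrt(3)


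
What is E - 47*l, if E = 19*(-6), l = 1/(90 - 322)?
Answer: -26401/232 ≈ -113.80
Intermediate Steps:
l = -1/232 (l = 1/(-232) = -1/232 ≈ -0.0043103)
E = -114
E - 47*l = -114 - 47*(-1/232) = -114 + 47/232 = -26401/232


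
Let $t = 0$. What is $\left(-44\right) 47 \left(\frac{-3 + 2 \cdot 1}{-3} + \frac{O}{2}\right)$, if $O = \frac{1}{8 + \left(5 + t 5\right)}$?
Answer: $- \frac{29986}{39} \approx -768.87$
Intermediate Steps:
$O = \frac{1}{13}$ ($O = \frac{1}{8 + \left(5 + 0 \cdot 5\right)} = \frac{1}{8 + \left(5 + 0\right)} = \frac{1}{8 + 5} = \frac{1}{13} \approx 0.076923$)
$\left(-44\right) 47 \left(\frac{-3 + 2 \cdot 1}{-3} + \frac{O}{2}\right) = \left(-44\right) 47 \left(\frac{-3 + 2 \cdot 1}{-3} + \frac{1}{13 \cdot 2}\right) = - 2068 \left(\left(-3 + 2\right) \left(- \frac{1}{3}\right) + \frac{1}{13} \cdot \frac{1}{2}\right) = - 2068 \left(\left(-1\right) \left(- \frac{1}{3}\right) + \frac{1}{26}\right) = - 2068 \left(\frac{1}{3} + \frac{1}{26}\right) = \left(-2068\right) \frac{29}{78} = - \frac{29986}{39}$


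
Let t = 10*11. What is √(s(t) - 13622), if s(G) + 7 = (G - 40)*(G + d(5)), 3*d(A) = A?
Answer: I*√52311/3 ≈ 76.239*I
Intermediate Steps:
d(A) = A/3
t = 110
s(G) = -7 + (-40 + G)*(5/3 + G) (s(G) = -7 + (G - 40)*(G + (⅓)*5) = -7 + (-40 + G)*(G + 5/3) = -7 + (-40 + G)*(5/3 + G))
√(s(t) - 13622) = √((-221/3 + 110² - 115/3*110) - 13622) = √((-221/3 + 12100 - 12650/3) - 13622) = √(23429/3 - 13622) = √(-17437/3) = I*√52311/3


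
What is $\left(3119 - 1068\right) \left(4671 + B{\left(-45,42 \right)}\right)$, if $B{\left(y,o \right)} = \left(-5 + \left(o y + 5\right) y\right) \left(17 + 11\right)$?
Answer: $4880623181$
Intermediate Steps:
$B{\left(y,o \right)} = -140 + 28 y \left(5 + o y\right)$ ($B{\left(y,o \right)} = \left(-5 + \left(5 + o y\right) y\right) 28 = \left(-5 + y \left(5 + o y\right)\right) 28 = -140 + 28 y \left(5 + o y\right)$)
$\left(3119 - 1068\right) \left(4671 + B{\left(-45,42 \right)}\right) = \left(3119 - 1068\right) \left(4671 + \left(-140 + 140 \left(-45\right) + 28 \cdot 42 \left(-45\right)^{2}\right)\right) = 2051 \left(4671 - \left(6440 - 2381400\right)\right) = 2051 \left(4671 - -2374960\right) = 2051 \left(4671 + 2374960\right) = 2051 \cdot 2379631 = 4880623181$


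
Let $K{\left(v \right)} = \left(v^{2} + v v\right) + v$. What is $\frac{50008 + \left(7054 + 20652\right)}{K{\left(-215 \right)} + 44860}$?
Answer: $\frac{11102}{19585} \approx 0.56686$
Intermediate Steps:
$K{\left(v \right)} = v + 2 v^{2}$ ($K{\left(v \right)} = \left(v^{2} + v^{2}\right) + v = 2 v^{2} + v = v + 2 v^{2}$)
$\frac{50008 + \left(7054 + 20652\right)}{K{\left(-215 \right)} + 44860} = \frac{50008 + \left(7054 + 20652\right)}{- 215 \left(1 + 2 \left(-215\right)\right) + 44860} = \frac{50008 + 27706}{- 215 \left(1 - 430\right) + 44860} = \frac{77714}{\left(-215\right) \left(-429\right) + 44860} = \frac{77714}{92235 + 44860} = \frac{77714}{137095} = 77714 \cdot \frac{1}{137095} = \frac{11102}{19585}$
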